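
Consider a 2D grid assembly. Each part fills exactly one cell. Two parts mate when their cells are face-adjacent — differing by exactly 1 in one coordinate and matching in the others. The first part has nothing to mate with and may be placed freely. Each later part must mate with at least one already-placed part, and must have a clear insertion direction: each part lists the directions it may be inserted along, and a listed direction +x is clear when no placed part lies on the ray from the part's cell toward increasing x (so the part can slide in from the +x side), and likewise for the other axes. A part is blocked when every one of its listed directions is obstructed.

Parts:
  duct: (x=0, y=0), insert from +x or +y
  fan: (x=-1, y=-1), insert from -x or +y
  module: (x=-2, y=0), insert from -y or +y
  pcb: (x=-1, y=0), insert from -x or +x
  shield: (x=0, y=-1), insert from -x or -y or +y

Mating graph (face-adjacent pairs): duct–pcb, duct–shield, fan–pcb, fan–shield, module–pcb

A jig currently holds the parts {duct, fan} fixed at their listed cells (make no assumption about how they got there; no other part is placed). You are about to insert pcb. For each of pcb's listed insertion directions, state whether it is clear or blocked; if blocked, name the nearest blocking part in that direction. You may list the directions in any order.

+x: blocked by duct; -x: clear

-x: ray from pcb(-1, 0) has no placed part ⇒ clear
+x: nearest on ray is duct@(0, 0) ⇒ blocked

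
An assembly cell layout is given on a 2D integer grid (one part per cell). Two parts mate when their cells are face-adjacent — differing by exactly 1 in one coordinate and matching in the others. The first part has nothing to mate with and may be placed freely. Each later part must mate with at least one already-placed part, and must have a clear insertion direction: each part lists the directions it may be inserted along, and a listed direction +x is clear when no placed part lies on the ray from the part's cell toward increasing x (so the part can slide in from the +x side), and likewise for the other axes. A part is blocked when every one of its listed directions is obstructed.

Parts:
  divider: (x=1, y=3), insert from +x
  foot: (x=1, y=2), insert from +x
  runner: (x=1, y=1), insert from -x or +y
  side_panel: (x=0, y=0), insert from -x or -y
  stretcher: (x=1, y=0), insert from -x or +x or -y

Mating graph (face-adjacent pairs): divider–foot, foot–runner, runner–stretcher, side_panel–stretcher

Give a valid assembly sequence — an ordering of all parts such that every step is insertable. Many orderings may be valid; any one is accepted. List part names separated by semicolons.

divider; foot; runner; stretcher; side_panel

1. divider@(1, 3) [+x clear] — {divider}
2. foot@(1, 2) [+x clear] — {divider, foot}
3. runner@(1, 1) [-x clear] — {divider, foot, runner}
4. stretcher@(1, 0) [-x clear] — {divider, foot, runner, stretcher}
5. side_panel@(0, 0) [-x clear] — {divider, foot, runner, side_panel, stretcher}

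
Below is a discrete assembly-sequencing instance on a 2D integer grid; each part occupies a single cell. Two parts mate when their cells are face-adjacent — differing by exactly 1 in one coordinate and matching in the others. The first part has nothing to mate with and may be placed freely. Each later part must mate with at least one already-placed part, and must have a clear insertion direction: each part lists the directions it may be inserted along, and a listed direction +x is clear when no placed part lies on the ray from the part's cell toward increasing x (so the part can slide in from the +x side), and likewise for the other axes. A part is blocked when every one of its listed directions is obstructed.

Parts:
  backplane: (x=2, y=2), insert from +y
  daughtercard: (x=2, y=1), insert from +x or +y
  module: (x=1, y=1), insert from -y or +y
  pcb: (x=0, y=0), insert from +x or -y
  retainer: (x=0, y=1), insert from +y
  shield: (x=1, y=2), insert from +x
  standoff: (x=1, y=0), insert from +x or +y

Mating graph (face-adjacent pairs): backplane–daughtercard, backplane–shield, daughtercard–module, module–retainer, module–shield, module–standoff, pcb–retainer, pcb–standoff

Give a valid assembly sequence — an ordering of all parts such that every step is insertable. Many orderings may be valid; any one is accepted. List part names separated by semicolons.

1. standoff@(1, 0) [+x clear] — {standoff}
2. module@(1, 1) [+y clear] — {module, standoff}
3. shield@(1, 2) [+x clear] — {module, shield, standoff}
4. backplane@(2, 2) [+y clear] — {backplane, module, shield, standoff}
5. pcb@(0, 0) [-y clear] — {backplane, module, pcb, shield, standoff}
6. retainer@(0, 1) [+y clear] — {backplane, module, pcb, retainer, shield, standoff}
7. daughtercard@(2, 1) [+x clear] — {backplane, daughtercard, module, pcb, retainer, shield, standoff}

standoff; module; shield; backplane; pcb; retainer; daughtercard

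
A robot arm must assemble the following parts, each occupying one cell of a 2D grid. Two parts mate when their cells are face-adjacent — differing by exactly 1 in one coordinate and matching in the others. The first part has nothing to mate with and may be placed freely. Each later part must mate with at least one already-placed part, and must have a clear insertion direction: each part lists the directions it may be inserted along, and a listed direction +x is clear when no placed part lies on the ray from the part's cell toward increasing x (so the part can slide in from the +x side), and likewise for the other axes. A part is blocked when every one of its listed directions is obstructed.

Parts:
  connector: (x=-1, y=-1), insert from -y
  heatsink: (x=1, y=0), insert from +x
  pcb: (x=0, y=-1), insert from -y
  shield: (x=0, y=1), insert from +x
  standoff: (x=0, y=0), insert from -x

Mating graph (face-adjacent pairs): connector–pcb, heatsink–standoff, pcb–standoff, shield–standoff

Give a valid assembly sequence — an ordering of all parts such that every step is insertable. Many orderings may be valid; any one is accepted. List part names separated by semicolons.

pcb; connector; standoff; heatsink; shield

1. pcb@(0, -1) [-y clear] — {pcb}
2. connector@(-1, -1) [-y clear] — {connector, pcb}
3. standoff@(0, 0) [-x clear] — {connector, pcb, standoff}
4. heatsink@(1, 0) [+x clear] — {connector, heatsink, pcb, standoff}
5. shield@(0, 1) [+x clear] — {connector, heatsink, pcb, shield, standoff}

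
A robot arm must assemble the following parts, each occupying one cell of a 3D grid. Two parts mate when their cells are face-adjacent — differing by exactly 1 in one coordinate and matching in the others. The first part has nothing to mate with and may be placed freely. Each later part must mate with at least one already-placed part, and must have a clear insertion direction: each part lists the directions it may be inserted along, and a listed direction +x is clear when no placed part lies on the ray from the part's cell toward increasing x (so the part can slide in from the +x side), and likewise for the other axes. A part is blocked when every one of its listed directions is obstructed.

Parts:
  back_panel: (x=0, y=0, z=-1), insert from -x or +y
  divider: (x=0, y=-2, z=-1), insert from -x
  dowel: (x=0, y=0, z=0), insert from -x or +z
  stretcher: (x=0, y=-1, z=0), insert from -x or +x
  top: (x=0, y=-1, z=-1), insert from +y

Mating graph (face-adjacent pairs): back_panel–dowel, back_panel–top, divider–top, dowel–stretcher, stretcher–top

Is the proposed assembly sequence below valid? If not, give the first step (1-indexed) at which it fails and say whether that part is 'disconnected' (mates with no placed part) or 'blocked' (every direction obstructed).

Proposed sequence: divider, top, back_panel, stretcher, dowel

1. divider@(0, -2, -1) [-x clear] — {divider}
2. top@(0, -1, -1) [+y clear] — {divider, top}
3. back_panel@(0, 0, -1) [-x clear] — {back_panel, divider, top}
4. stretcher@(0, -1, 0) [-x clear] — {back_panel, divider, stretcher, top}
5. dowel@(0, 0, 0) [-x clear] — {back_panel, divider, dowel, stretcher, top}

Valid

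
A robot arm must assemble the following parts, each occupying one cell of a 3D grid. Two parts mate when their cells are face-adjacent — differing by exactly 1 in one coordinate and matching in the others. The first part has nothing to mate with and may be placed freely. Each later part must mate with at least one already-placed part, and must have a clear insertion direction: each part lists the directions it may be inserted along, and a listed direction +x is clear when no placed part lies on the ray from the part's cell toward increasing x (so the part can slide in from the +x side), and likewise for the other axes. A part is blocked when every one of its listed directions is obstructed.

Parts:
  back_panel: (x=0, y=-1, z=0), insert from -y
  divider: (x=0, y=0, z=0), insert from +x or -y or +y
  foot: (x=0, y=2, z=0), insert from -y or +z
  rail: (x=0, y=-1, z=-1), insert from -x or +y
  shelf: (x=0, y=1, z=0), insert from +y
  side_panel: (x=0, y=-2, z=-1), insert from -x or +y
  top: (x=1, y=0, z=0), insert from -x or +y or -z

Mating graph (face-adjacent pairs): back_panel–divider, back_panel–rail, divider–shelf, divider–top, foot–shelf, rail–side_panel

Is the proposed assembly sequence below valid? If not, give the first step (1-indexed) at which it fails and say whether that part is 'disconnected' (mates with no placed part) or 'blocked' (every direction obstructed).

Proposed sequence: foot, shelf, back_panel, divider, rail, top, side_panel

1. foot@(0, 2, 0) [-y clear] — {foot}
2. shelf@(0, 1, 0) — +y all obstructed ⇒ blocked

Invalid at step 2 (blocked)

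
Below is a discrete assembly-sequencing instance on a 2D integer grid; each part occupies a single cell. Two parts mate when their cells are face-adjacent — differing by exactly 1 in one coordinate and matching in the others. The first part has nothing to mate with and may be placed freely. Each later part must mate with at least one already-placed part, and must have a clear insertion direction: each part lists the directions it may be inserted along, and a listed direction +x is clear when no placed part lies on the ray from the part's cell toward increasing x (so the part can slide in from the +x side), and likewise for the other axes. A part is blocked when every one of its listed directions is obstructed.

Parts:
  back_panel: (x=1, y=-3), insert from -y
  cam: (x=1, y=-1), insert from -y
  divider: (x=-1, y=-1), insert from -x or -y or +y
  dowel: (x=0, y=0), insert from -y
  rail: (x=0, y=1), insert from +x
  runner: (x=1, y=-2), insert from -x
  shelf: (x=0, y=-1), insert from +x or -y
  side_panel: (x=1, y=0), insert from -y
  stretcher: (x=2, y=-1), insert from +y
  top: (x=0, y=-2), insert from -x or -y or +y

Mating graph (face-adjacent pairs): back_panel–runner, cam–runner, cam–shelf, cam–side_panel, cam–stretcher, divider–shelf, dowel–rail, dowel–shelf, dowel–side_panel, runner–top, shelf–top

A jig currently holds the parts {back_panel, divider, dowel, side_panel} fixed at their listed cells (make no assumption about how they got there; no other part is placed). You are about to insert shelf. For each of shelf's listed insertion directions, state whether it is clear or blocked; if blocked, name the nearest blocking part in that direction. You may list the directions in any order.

+x: clear; -y: clear

+x: ray from shelf(0, -1) has no placed part ⇒ clear
-y: ray from shelf(0, -1) has no placed part ⇒ clear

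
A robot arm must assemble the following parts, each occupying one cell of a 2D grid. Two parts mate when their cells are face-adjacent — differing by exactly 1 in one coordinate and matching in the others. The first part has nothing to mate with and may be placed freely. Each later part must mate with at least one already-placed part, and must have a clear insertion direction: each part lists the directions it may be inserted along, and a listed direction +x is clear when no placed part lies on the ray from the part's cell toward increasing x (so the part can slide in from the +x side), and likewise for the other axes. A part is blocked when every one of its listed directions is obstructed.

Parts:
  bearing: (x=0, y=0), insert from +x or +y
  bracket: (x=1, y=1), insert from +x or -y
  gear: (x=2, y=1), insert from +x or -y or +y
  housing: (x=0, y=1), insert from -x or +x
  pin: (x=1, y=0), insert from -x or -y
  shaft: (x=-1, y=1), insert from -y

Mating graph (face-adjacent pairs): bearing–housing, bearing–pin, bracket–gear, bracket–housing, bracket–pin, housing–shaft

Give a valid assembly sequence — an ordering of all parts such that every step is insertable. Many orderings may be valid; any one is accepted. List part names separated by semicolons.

1. bearing@(0, 0) [+x clear] — {bearing}
2. pin@(1, 0) [-y clear] — {bearing, pin}
3. bracket@(1, 1) [+x clear] — {bearing, bracket, pin}
4. housing@(0, 1) [-x clear] — {bearing, bracket, housing, pin}
5. shaft@(-1, 1) [-y clear] — {bearing, bracket, housing, pin, shaft}
6. gear@(2, 1) [+x clear] — {bearing, bracket, gear, housing, pin, shaft}

bearing; pin; bracket; housing; shaft; gear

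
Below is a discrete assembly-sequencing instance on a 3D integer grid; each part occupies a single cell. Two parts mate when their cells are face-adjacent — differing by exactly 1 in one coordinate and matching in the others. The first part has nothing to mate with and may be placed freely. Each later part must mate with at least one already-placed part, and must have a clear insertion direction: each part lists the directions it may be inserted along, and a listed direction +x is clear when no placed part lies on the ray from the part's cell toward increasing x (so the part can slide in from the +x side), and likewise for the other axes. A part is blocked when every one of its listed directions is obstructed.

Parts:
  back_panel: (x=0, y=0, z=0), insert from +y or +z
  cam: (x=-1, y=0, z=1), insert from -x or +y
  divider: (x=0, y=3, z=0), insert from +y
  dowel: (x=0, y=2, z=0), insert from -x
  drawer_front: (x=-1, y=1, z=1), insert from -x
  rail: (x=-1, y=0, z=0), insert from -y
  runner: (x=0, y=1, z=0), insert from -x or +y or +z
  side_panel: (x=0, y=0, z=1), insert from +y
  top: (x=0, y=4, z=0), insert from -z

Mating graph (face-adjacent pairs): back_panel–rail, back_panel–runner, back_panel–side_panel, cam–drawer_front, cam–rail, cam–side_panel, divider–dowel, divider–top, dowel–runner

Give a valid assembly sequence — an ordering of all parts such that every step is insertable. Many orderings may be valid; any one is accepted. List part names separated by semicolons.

1. drawer_front@(-1, 1, 1) [-x clear] — {drawer_front}
2. cam@(-1, 0, 1) [-x clear] — {cam, drawer_front}
3. side_panel@(0, 0, 1) [+y clear] — {cam, drawer_front, side_panel}
4. back_panel@(0, 0, 0) [+y clear] — {back_panel, cam, drawer_front, side_panel}
5. rail@(-1, 0, 0) [-y clear] — {back_panel, cam, drawer_front, rail, side_panel}
6. runner@(0, 1, 0) [-x clear] — {back_panel, cam, drawer_front, rail, runner, side_panel}
7. dowel@(0, 2, 0) [-x clear] — {back_panel, cam, dowel, drawer_front, rail, runner, side_panel}
8. divider@(0, 3, 0) [+y clear] — {back_panel, cam, divider, dowel, drawer_front, rail, runner, side_panel}
9. top@(0, 4, 0) [-z clear] — {back_panel, cam, divider, dowel, drawer_front, rail, runner, side_panel, top}

drawer_front; cam; side_panel; back_panel; rail; runner; dowel; divider; top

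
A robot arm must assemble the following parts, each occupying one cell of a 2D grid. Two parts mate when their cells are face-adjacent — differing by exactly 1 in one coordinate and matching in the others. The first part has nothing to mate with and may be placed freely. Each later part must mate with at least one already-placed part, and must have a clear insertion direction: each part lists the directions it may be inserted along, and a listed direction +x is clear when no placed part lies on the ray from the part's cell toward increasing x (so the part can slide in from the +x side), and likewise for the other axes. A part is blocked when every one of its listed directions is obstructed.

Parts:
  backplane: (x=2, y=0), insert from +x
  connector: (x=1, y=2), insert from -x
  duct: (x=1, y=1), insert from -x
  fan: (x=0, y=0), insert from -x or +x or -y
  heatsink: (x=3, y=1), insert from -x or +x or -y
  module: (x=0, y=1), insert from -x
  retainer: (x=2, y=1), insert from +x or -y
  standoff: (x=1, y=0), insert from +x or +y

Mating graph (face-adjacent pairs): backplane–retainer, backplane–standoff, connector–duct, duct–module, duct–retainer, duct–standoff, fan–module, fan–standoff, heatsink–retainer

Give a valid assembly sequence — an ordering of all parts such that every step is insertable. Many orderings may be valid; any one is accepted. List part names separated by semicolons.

retainer; heatsink; backplane; standoff; fan; duct; module; connector

1. retainer@(2, 1) [+x clear] — {retainer}
2. heatsink@(3, 1) [+x clear] — {heatsink, retainer}
3. backplane@(2, 0) [+x clear] — {backplane, heatsink, retainer}
4. standoff@(1, 0) [+y clear] — {backplane, heatsink, retainer, standoff}
5. fan@(0, 0) [-x clear] — {backplane, fan, heatsink, retainer, standoff}
6. duct@(1, 1) [-x clear] — {backplane, duct, fan, heatsink, retainer, standoff}
7. module@(0, 1) [-x clear] — {backplane, duct, fan, heatsink, module, retainer, standoff}
8. connector@(1, 2) [-x clear] — {backplane, connector, duct, fan, heatsink, module, retainer, standoff}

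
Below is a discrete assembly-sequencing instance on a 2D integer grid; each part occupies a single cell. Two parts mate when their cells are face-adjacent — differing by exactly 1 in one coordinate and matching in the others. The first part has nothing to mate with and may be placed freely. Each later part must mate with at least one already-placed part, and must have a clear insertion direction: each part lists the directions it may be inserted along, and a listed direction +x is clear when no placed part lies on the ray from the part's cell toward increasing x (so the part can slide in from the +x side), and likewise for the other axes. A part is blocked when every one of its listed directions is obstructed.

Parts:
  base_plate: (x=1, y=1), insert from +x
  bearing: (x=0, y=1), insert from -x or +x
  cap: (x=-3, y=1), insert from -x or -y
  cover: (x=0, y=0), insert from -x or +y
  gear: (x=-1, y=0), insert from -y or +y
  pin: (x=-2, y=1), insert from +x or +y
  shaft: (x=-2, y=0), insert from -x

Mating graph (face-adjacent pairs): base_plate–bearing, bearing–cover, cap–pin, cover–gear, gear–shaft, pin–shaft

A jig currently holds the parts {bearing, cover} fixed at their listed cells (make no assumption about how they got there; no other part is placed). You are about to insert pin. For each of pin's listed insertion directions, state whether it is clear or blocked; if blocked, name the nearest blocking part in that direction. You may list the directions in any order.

+x: nearest on ray is bearing@(0, 1) ⇒ blocked
+y: ray from pin(-2, 1) has no placed part ⇒ clear

+x: blocked by bearing; +y: clear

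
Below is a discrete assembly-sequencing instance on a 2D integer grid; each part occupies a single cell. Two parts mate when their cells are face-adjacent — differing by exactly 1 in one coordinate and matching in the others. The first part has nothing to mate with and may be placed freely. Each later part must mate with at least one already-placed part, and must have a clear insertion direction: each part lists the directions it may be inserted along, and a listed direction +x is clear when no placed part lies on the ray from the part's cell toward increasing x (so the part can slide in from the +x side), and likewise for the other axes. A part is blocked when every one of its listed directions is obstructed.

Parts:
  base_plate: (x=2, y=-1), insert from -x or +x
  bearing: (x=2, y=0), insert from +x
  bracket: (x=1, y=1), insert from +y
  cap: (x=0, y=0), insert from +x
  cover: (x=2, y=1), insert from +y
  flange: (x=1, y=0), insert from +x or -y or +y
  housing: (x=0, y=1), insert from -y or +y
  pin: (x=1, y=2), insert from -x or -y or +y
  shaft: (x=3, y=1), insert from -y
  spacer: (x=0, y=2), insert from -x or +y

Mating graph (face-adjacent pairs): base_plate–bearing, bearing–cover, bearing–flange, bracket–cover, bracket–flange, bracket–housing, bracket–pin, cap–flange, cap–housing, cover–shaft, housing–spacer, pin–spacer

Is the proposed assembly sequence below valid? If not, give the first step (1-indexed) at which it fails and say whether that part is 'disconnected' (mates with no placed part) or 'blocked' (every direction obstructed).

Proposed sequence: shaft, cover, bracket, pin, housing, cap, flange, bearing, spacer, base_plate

1. shaft@(3, 1) [-y clear] — {shaft}
2. cover@(2, 1) [+y clear] — {cover, shaft}
3. bracket@(1, 1) [+y clear] — {bracket, cover, shaft}
4. pin@(1, 2) [-x clear] — {bracket, cover, pin, shaft}
5. housing@(0, 1) [-y clear] — {bracket, cover, housing, pin, shaft}
6. cap@(0, 0) [+x clear] — {bracket, cap, cover, housing, pin, shaft}
7. flange@(1, 0) [+x clear] — {bracket, cap, cover, flange, housing, pin, shaft}
8. bearing@(2, 0) [+x clear] — {bearing, bracket, cap, cover, flange, housing, pin, shaft}
9. spacer@(0, 2) [-x clear] — {bearing, bracket, cap, cover, flange, housing, pin, shaft, spacer}
10. base_plate@(2, -1) [-x clear] — {base_plate, bearing, bracket, cap, cover, flange, housing, pin, shaft, spacer}

Valid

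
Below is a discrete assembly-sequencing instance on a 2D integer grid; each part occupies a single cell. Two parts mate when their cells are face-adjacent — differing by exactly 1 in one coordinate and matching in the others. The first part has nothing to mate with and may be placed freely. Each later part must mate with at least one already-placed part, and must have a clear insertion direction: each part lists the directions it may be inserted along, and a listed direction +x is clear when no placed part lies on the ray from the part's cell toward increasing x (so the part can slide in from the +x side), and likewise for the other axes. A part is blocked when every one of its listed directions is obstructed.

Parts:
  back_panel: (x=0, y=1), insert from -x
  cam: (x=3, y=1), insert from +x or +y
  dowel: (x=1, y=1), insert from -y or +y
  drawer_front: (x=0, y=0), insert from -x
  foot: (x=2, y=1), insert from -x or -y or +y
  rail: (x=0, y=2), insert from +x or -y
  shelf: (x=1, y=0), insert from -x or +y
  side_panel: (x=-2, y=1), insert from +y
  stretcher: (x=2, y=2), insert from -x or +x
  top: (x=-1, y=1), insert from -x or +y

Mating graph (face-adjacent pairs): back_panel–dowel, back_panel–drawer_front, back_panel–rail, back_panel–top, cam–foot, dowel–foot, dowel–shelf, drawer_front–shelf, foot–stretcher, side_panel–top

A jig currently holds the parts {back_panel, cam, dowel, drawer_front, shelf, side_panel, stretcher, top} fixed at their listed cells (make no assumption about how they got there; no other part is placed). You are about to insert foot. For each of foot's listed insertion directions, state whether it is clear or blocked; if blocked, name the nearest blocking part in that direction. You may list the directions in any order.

-x: nearest on ray is dowel@(1, 1) ⇒ blocked
-y: ray from foot(2, 1) has no placed part ⇒ clear
+y: nearest on ray is stretcher@(2, 2) ⇒ blocked

+y: blocked by stretcher; -x: blocked by dowel; -y: clear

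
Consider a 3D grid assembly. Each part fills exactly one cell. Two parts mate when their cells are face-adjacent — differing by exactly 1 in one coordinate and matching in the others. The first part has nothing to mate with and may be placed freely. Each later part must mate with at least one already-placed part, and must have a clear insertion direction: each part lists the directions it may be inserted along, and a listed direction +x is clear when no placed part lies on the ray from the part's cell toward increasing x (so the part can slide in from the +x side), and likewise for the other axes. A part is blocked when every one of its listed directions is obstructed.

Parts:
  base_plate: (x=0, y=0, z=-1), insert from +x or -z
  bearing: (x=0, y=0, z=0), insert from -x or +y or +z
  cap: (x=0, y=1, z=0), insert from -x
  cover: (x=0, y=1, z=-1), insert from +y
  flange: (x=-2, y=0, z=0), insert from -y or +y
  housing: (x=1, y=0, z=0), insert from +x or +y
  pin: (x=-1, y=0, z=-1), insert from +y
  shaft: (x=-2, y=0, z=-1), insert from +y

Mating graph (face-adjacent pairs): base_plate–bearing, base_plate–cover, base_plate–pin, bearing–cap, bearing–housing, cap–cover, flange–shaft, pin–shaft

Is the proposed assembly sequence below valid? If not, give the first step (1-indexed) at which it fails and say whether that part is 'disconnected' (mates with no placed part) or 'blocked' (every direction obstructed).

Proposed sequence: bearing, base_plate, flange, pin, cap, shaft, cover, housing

1. bearing@(0, 0, 0) [-x clear] — {bearing}
2. base_plate@(0, 0, -1) [+x clear] — {base_plate, bearing}
3. flange@(-2, 0, 0) — no placed neighbour ⇒ disconnected

Invalid at step 3 (disconnected)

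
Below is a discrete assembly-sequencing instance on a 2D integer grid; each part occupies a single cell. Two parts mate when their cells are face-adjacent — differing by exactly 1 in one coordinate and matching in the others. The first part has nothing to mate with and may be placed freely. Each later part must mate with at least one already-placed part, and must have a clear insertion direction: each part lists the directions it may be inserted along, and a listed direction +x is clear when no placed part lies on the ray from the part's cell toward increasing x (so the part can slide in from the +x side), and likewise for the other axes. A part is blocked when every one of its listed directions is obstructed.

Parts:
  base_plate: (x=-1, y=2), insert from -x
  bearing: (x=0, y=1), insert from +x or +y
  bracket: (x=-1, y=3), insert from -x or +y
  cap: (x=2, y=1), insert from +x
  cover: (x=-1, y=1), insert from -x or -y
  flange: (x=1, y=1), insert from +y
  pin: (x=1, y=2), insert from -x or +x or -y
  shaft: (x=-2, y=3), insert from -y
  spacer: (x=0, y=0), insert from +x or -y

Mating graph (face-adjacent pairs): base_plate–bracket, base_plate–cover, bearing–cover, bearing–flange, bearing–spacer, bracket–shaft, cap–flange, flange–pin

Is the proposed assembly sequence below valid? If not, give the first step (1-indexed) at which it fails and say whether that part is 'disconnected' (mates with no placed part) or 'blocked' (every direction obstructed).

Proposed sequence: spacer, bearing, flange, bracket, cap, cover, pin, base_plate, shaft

Invalid at step 4 (disconnected)

1. spacer@(0, 0) [+x clear] — {spacer}
2. bearing@(0, 1) [+x clear] — {bearing, spacer}
3. flange@(1, 1) [+y clear] — {bearing, flange, spacer}
4. bracket@(-1, 3) — no placed neighbour ⇒ disconnected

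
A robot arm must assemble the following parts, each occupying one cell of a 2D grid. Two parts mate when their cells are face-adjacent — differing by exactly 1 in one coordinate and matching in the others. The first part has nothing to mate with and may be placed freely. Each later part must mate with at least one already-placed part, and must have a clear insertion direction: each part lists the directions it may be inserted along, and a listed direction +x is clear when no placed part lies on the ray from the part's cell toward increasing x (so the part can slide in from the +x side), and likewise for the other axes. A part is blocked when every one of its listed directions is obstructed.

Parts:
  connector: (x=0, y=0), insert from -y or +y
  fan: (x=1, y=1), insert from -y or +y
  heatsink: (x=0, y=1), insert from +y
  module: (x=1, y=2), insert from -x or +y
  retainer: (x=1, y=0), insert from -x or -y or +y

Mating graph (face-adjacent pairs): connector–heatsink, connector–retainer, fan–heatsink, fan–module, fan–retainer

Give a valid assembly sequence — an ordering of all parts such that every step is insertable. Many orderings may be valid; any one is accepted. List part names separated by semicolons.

1. fan@(1, 1) [-y clear] — {fan}
2. retainer@(1, 0) [-x clear] — {fan, retainer}
3. module@(1, 2) [-x clear] — {fan, module, retainer}
4. connector@(0, 0) [-y clear] — {connector, fan, module, retainer}
5. heatsink@(0, 1) [+y clear] — {connector, fan, heatsink, module, retainer}

fan; retainer; module; connector; heatsink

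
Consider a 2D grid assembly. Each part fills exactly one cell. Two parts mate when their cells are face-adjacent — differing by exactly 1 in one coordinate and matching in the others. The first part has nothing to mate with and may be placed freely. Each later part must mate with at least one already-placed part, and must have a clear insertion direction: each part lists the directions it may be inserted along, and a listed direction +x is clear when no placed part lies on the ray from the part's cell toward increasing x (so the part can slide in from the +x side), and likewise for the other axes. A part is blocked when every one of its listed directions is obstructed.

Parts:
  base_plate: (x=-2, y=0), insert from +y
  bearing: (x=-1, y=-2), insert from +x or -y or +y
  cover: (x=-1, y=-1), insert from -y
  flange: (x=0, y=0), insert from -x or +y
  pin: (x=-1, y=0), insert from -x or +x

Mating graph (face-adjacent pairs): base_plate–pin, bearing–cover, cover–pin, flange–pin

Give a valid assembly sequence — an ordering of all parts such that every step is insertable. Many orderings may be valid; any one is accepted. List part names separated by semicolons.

base_plate; pin; cover; bearing; flange

1. base_plate@(-2, 0) [+y clear] — {base_plate}
2. pin@(-1, 0) [+x clear] — {base_plate, pin}
3. cover@(-1, -1) [-y clear] — {base_plate, cover, pin}
4. bearing@(-1, -2) [+x clear] — {base_plate, bearing, cover, pin}
5. flange@(0, 0) [+y clear] — {base_plate, bearing, cover, flange, pin}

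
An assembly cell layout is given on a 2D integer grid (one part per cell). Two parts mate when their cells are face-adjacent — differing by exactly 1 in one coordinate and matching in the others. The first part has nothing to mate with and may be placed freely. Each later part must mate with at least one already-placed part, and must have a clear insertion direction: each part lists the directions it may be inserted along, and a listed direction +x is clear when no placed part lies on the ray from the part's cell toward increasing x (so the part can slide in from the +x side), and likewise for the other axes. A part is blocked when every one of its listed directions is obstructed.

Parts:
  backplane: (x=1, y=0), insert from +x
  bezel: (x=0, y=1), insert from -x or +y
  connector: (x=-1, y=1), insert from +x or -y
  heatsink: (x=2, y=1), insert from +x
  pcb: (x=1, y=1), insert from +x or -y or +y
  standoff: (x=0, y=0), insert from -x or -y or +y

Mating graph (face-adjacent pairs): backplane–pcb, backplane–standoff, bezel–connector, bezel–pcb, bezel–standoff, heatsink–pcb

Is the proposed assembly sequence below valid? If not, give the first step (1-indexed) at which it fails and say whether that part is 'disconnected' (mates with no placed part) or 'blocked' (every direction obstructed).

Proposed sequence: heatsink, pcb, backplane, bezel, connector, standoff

1. heatsink@(2, 1) [+x clear] — {heatsink}
2. pcb@(1, 1) [-y clear] — {heatsink, pcb}
3. backplane@(1, 0) [+x clear] — {backplane, heatsink, pcb}
4. bezel@(0, 1) [-x clear] — {backplane, bezel, heatsink, pcb}
5. connector@(-1, 1) [-y clear] — {backplane, bezel, connector, heatsink, pcb}
6. standoff@(0, 0) [-x clear] — {backplane, bezel, connector, heatsink, pcb, standoff}

Valid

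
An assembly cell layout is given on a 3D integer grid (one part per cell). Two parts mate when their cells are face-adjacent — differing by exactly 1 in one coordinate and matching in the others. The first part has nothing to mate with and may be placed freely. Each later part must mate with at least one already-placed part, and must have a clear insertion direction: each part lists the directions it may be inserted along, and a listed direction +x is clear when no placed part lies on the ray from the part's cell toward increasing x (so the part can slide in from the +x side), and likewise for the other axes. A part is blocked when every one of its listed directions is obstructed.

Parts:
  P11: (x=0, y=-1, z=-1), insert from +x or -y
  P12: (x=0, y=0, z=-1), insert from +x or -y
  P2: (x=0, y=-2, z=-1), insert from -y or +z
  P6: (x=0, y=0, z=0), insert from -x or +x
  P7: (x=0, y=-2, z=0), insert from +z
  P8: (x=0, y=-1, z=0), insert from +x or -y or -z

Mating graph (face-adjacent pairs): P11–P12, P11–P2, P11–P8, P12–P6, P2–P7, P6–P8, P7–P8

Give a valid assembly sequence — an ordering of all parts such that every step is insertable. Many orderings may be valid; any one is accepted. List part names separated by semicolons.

P6; P8; P7; P12; P2; P11

1. P6@(0, 0, 0) [-x clear] — {P6}
2. P8@(0, -1, 0) [+x clear] — {P6, P8}
3. P7@(0, -2, 0) [+z clear] — {P6, P7, P8}
4. P12@(0, 0, -1) [+x clear] — {P12, P6, P7, P8}
5. P2@(0, -2, -1) [-y clear] — {P12, P2, P6, P7, P8}
6. P11@(0, -1, -1) [+x clear] — {P11, P12, P2, P6, P7, P8}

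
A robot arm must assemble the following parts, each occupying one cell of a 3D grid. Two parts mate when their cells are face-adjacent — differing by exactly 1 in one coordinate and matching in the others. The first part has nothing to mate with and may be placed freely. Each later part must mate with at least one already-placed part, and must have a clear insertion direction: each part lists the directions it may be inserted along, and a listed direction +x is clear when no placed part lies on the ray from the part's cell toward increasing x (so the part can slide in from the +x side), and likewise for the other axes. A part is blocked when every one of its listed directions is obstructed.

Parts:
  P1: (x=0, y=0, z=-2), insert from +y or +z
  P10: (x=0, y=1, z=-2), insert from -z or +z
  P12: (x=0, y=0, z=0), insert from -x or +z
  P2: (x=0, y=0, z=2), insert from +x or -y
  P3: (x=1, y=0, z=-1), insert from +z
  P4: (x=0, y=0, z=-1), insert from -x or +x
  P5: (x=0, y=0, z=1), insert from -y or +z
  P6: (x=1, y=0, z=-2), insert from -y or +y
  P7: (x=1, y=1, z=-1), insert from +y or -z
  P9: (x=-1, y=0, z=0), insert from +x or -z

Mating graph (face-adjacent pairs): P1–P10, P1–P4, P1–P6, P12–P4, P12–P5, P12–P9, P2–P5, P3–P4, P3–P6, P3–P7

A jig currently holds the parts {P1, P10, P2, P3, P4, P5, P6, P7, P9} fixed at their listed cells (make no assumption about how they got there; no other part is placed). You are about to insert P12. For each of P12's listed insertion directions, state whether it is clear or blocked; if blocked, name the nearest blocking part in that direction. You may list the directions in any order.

+z: blocked by P5; -x: blocked by P9

-x: nearest on ray is P9@(-1, 0, 0) ⇒ blocked
+z: nearest on ray is P5@(0, 0, 1) ⇒ blocked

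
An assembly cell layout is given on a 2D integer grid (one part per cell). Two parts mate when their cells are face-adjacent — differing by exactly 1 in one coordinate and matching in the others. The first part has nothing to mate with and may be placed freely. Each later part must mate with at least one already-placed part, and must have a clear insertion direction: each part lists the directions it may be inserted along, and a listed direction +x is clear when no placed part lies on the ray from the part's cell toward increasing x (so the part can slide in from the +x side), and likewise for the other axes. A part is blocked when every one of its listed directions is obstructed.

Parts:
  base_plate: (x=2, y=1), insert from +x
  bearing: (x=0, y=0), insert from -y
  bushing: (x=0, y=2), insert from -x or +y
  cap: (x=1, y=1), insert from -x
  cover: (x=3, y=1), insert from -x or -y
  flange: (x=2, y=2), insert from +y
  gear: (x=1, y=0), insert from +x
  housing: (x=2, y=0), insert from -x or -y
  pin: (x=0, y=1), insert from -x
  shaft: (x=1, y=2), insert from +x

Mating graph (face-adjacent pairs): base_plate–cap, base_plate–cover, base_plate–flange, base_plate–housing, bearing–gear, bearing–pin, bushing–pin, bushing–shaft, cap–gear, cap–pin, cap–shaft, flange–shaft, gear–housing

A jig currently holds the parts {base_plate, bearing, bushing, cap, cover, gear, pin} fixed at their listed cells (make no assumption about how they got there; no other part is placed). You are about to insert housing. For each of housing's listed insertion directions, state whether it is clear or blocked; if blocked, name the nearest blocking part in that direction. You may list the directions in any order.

-x: blocked by gear; -y: clear

-x: nearest on ray is gear@(1, 0) ⇒ blocked
-y: ray from housing(2, 0) has no placed part ⇒ clear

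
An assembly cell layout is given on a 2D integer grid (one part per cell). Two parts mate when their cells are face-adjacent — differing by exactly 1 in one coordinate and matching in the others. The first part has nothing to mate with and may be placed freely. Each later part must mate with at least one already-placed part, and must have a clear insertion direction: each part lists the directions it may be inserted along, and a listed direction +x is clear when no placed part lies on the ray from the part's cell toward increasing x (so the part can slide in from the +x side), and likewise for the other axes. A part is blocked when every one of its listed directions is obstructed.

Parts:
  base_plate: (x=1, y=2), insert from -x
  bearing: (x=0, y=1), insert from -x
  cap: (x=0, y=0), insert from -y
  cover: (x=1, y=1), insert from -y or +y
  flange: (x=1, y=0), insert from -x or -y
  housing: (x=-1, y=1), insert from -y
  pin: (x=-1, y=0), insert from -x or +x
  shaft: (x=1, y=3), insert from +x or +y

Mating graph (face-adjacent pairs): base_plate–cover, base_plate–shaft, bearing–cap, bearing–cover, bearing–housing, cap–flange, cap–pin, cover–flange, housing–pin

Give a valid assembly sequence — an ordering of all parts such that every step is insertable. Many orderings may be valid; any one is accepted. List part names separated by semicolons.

bearing; housing; cap; cover; pin; base_plate; shaft; flange

1. bearing@(0, 1) [-x clear] — {bearing}
2. housing@(-1, 1) [-y clear] — {bearing, housing}
3. cap@(0, 0) [-y clear] — {bearing, cap, housing}
4. cover@(1, 1) [-y clear] — {bearing, cap, cover, housing}
5. pin@(-1, 0) [-x clear] — {bearing, cap, cover, housing, pin}
6. base_plate@(1, 2) [-x clear] — {base_plate, bearing, cap, cover, housing, pin}
7. shaft@(1, 3) [+x clear] — {base_plate, bearing, cap, cover, housing, pin, shaft}
8. flange@(1, 0) [-y clear] — {base_plate, bearing, cap, cover, flange, housing, pin, shaft}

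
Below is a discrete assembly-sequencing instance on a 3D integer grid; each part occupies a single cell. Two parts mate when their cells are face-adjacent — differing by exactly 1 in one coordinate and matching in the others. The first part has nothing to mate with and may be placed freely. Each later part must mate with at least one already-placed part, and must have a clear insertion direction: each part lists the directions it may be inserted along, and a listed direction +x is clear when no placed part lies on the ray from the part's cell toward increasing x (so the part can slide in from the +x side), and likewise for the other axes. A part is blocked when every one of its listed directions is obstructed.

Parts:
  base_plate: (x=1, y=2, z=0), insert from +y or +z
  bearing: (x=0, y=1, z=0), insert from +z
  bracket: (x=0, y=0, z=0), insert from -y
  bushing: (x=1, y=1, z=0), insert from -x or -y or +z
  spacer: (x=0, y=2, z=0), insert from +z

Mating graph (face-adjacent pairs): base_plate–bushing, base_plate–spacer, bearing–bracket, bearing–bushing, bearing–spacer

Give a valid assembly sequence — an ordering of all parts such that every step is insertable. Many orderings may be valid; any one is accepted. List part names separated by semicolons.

1. base_plate@(1, 2, 0) [+y clear] — {base_plate}
2. spacer@(0, 2, 0) [+z clear] — {base_plate, spacer}
3. bushing@(1, 1, 0) [-x clear] — {base_plate, bushing, spacer}
4. bearing@(0, 1, 0) [+z clear] — {base_plate, bearing, bushing, spacer}
5. bracket@(0, 0, 0) [-y clear] — {base_plate, bearing, bracket, bushing, spacer}

base_plate; spacer; bushing; bearing; bracket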